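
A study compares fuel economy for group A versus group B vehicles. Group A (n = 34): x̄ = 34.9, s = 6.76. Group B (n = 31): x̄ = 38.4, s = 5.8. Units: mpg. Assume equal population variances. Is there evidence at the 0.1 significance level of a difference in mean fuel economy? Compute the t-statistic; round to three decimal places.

Let group 1 = group A, group 2 = group B. H0: μ_1 = μ_2; H1: μ_1 ≠ μ_2 (two-sample pooled-variance t-test, two-sided).
s_p² = [(34−1)·6.76² + (31−1)·5.8²]/(34+31−2) = 39.9559
t = (34.9 − 38.4)/√[39.9559·(1/34 + 1/31)] = -2.230
df = n₁ + n₂ − 2 = 63
Two-sided p-value ≈ 0.029
Since p ≈ 0.029 < α = 0.1, reject H0; the data support H1.

-2.230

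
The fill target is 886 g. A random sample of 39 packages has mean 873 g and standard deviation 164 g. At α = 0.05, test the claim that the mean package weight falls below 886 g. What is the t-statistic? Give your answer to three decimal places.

-0.495

H0: μ = 886; H1: μ < 886 (one-sample t-test, left-tailed).
t = (x̄ − μ₀)/(s/√n) = (873 − 886)/(164/√39) = -0.495
df = n − 1 = 38
p-value = P(T ≤ -0.495) ≈ 0.3117
Since p ≈ 0.3117 > α = 0.05, fail to reject H0; the evidence is not statistically significant.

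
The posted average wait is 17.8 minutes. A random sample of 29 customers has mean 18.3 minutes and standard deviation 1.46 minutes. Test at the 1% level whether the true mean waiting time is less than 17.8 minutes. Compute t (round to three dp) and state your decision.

H0: μ = 17.8; H1: μ < 17.8 (one-sample t-test, left-tailed).
t = (x̄ − μ₀)/(s/√n) = (18.3 − 17.8)/(1.46/√29) = 1.844
df = n − 1 = 28
p-value = P(T ≤ 1.844) ≈ 0.962
Since p ≈ 0.962 > α = 0.01, fail to reject H0; the data do not provide sufficient evidence against H0.

t = 1.844; fail to reject H0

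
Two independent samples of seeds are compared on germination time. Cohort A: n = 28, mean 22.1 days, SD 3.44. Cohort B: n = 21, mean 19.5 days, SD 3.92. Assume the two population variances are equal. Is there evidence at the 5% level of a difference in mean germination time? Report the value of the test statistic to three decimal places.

Let group 1 = cohort A, group 2 = cohort B. H0: μ_1 = μ_2; H1: μ_1 ≠ μ_2 (two-sample pooled-variance t-test, two-sided).
s_p² = [(28−1)·3.44² + (21−1)·3.92²]/(28+21−2) = 13.3369
t = (22.1 − 19.5)/√[13.3369·(1/28 + 1/21)] = 2.466
df = n₁ + n₂ − 2 = 47
Two-sided p-value ≈ 0.017
Since p ≈ 0.017 < α = 0.05, reject H0; the data support H1.

2.466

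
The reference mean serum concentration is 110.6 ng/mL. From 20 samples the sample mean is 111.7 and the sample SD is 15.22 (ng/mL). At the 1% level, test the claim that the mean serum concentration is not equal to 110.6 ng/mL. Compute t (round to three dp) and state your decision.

H0: μ = 110.6; H1: μ ≠ 110.6 (one-sample t-test, two-sided).
t = (x̄ − μ₀)/(s/√n) = (111.7 − 110.6)/(15.22/√20) = 0.323
df = n − 1 = 19
Two-sided p-value ≈ 0.7501
Since p ≈ 0.7501 > α = 0.01, fail to reject H0; the data do not provide sufficient evidence against H0.

t = 0.323; fail to reject H0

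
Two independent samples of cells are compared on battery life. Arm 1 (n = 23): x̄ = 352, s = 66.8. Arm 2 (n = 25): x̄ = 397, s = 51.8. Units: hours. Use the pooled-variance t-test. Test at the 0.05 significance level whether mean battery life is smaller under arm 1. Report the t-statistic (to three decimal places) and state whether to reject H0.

Let group 1 = arm 1, group 2 = arm 2. H0: μ_1 = μ_2; H1: μ_1 < μ_2 (two-sample pooled-variance t-test, left-tailed).
s_p² = [(23−1)·66.8² + (25−1)·51.8²]/(23+25−2) = 3534.07
t = (352 − 397)/√[3534.07·(1/23 + 1/25)] = -2.620
df = n₁ + n₂ − 2 = 46
p-value = P(T ≤ -2.620) ≈ 0.0059
Since p ≈ 0.0059 < α = 0.05, reject H0; the evidence is statistically significant.

t = -2.620; reject H0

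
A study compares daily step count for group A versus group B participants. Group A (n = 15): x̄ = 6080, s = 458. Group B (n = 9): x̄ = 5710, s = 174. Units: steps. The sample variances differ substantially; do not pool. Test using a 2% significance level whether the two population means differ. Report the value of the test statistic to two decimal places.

2.81

Let group 1 = group A, group 2 = group B. H0: μ_1 = μ_2; H1: μ_1 ≠ μ_2 (Welch's two-sample t-test, two-sided).
t = (x̄_1 − x̄_2)/√(s_1²/n_1 + s_2²/n_2) = (6080 − 5710)/√(458²/15 + 174²/9) = 2.81
Welch–Satterthwaite df ≈ 19.56
Two-sided p-value ≈ 0.011
Since p ≈ 0.011 < α = 0.02, reject H0; the data support H1.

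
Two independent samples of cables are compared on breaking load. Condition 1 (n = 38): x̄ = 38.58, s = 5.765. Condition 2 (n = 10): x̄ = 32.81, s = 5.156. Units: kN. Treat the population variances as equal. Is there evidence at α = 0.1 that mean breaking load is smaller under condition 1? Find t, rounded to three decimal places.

2.873

Let group 1 = condition 1, group 2 = condition 2. H0: μ_1 = μ_2; H1: μ_1 < μ_2 (two-sample pooled-variance t-test, left-tailed).
s_p² = [(38−1)·5.765² + (10−1)·5.156²]/(38+10−2) = 31.934
t = (38.58 − 32.81)/√[31.934·(1/38 + 1/10)] = 2.873
df = n₁ + n₂ − 2 = 46
p-value = P(T ≤ 2.873) ≈ 0.997
Since p ≈ 0.997 > α = 0.1, fail to reject H0; the data do not provide sufficient evidence against H0.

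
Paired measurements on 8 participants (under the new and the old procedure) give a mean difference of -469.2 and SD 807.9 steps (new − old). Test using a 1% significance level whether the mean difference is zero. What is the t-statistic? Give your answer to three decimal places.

H0: μ_d = 0; H1: μ_d ≠ 0 (paired t-test on the differences, two-sided).
t = d̄/(s_d/√n) = -469.2/(807.9/√8) = -1.643
df = n − 1 = 7
Two-sided p-value ≈ 0.1445
Since p ≈ 0.1445 > α = 0.01, fail to reject H0; the evidence is not statistically significant.

-1.643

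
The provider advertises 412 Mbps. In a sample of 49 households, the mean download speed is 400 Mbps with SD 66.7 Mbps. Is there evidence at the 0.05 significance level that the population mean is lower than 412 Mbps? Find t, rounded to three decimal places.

H0: μ = 412; H1: μ < 412 (one-sample t-test, left-tailed).
t = (x̄ − μ₀)/(s/√n) = (400 − 412)/(66.7/√49) = -1.259
df = n − 1 = 48
p-value = P(T ≤ -1.259) ≈ 0.107
Since p ≈ 0.107 > α = 0.05, fail to reject H0; the evidence is not statistically significant.

-1.259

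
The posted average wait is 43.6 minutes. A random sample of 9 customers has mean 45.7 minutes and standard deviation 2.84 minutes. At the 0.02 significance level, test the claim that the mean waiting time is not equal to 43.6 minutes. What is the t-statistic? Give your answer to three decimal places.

H0: μ = 43.6; H1: μ ≠ 43.6 (one-sample t-test, two-sided).
t = (x̄ − μ₀)/(s/√n) = (45.7 − 43.6)/(2.84/√9) = 2.218
df = n − 1 = 8
Two-sided p-value ≈ 0.0573
Since p ≈ 0.0573 > α = 0.02, fail to reject H0; the evidence is not statistically significant.

2.218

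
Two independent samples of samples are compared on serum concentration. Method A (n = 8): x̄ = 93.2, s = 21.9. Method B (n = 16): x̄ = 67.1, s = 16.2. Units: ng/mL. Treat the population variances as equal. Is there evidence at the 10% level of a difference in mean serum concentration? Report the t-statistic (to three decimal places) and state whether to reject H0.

t = 3.310; reject H0

Let group 1 = method A, group 2 = method B. H0: μ_1 = μ_2; H1: μ_1 ≠ μ_2 (two-sample pooled-variance t-test, two-sided).
s_p² = [(8−1)·21.9² + (16−1)·16.2²]/(8+16−2) = 331.54
t = (93.2 − 67.1)/√[331.54·(1/8 + 1/16)] = 3.310
df = n₁ + n₂ − 2 = 22
Two-sided p-value ≈ 0.003
Since p ≈ 0.003 < α = 0.1, reject H0; the data support H1.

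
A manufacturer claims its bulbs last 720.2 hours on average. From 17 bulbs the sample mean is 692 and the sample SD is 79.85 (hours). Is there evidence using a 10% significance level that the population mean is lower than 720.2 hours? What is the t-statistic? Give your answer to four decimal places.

-1.4561

H0: μ = 720.2; H1: μ < 720.2 (one-sample t-test, left-tailed).
t = (x̄ − μ₀)/(s/√n) = (692 − 720.2)/(79.85/√17) = -1.4561
df = n − 1 = 16
p-value = P(T ≤ -1.4561) ≈ 0.0824
Since p ≈ 0.0824 < α = 0.1, reject H0; the evidence is statistically significant.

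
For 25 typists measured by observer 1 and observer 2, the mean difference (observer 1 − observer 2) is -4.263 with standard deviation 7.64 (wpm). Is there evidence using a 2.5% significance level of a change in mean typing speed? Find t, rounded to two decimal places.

H0: μ_d = 0; H1: μ_d ≠ 0 (paired t-test on the differences, two-sided).
t = d̄/(s_d/√n) = -4.263/(7.64/√25) = -2.79
df = n − 1 = 24
Two-sided p-value ≈ 0.010
Since p ≈ 0.010 < α = 0.025, reject H0; the data support H1.

-2.79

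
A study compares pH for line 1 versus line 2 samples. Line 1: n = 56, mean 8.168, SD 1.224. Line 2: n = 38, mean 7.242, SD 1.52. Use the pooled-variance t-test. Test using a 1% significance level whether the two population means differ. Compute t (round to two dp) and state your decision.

t = 3.26; reject H0

Let group 1 = line 1, group 2 = line 2. H0: μ_1 = μ_2; H1: μ_1 ≠ μ_2 (two-sample pooled-variance t-test, two-sided).
s_p² = [(56−1)·1.224² + (38−1)·1.52²]/(56+38−2) = 1.82483
t = (8.168 − 7.242)/√[1.82483·(1/56 + 1/38)] = 3.26
df = n₁ + n₂ − 2 = 92
Two-sided p-value ≈ 0.002
Since p ≈ 0.002 < α = 0.01, reject H0; the evidence is statistically significant.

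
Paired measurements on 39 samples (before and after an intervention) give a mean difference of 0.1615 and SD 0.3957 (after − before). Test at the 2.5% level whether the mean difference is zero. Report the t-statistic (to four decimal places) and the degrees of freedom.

H0: μ_d = 0; H1: μ_d ≠ 0 (paired t-test on the differences, two-sided).
t = d̄/(s_d/√n) = 0.1615/(0.3957/√39) = 2.5488
df = n − 1 = 38
Two-sided p-value ≈ 0.0150
Since p ≈ 0.0150 < α = 0.025, reject H0; the evidence is statistically significant.

t = 2.5488, df = 38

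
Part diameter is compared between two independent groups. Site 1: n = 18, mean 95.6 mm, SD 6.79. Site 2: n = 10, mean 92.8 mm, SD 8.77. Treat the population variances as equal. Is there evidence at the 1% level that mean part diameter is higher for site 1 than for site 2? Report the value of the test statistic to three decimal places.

0.942

Let group 1 = site 1, group 2 = site 2. H0: μ_1 = μ_2; H1: μ_1 > μ_2 (two-sample pooled-variance t-test, right-tailed).
s_p² = [(18−1)·6.79² + (10−1)·8.77²]/(18+10−2) = 56.7687
t = (95.6 − 92.8)/√[56.7687·(1/18 + 1/10)] = 0.942
df = n₁ + n₂ − 2 = 26
p-value = P(T ≥ 0.942) ≈ 0.177
Since p ≈ 0.177 > α = 0.01, fail to reject H0; the evidence is not statistically significant.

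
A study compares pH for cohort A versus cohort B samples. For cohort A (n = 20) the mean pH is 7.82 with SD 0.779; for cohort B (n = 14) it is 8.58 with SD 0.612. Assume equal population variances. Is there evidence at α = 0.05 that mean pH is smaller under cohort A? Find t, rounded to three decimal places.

-3.047

Let group 1 = cohort A, group 2 = cohort B. H0: μ_1 = μ_2; H1: μ_1 < μ_2 (two-sample pooled-variance t-test, left-tailed).
s_p² = [(20−1)·0.779² + (14−1)·0.612²]/(20+14−2) = 0.51247
t = (7.82 − 8.58)/√[0.51247·(1/20 + 1/14)] = -3.047
df = n₁ + n₂ − 2 = 32
p-value = P(T ≤ -3.047) ≈ 0.002
Since p ≈ 0.002 < α = 0.05, reject H0; the data support H1.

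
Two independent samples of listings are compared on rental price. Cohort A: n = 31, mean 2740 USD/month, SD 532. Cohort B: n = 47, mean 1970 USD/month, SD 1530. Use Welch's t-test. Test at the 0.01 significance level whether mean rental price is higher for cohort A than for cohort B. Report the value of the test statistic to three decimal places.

Let group 1 = cohort A, group 2 = cohort B. H0: μ_1 = μ_2; H1: μ_1 > μ_2 (Welch's two-sample t-test, right-tailed).
t = (x̄_1 − x̄_2)/√(s_1²/n_1 + s_2²/n_2) = (2740 − 1970)/√(532²/31 + 1530²/47) = 3.172
Welch–Satterthwaite df ≈ 61.25
p-value = P(T ≥ 3.172) ≈ 0.0012
Since p ≈ 0.0012 < α = 0.01, reject H0; the data support H1.

3.172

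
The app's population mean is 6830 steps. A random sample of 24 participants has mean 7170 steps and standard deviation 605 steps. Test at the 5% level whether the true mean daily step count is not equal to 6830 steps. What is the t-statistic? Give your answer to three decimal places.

2.753

H0: μ = 6830; H1: μ ≠ 6830 (one-sample t-test, two-sided).
t = (x̄ − μ₀)/(s/√n) = (7170 − 6830)/(605/√24) = 2.753
df = n − 1 = 23
Two-sided p-value ≈ 0.0113
Since p ≈ 0.0113 < α = 0.05, reject H0; the data support H1.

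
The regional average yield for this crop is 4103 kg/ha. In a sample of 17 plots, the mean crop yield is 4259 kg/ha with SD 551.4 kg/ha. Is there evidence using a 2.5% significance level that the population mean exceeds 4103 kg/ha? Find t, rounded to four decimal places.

H0: μ = 4103; H1: μ > 4103 (one-sample t-test, right-tailed).
t = (x̄ − μ₀)/(s/√n) = (4259 − 4103)/(551.4/√17) = 1.1665
df = n − 1 = 16
p-value = P(T ≥ 1.1665) ≈ 0.1303
Since p ≈ 0.1303 > α = 0.025, fail to reject H0; the data do not provide sufficient evidence against H0.

1.1665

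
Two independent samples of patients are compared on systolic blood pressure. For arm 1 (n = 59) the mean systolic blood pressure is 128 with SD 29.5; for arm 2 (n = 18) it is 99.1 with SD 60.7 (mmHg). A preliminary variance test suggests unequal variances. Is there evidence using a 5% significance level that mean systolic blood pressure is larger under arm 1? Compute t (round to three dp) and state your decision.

t = 1.951; reject H0

Let group 1 = arm 1, group 2 = arm 2. H0: μ_1 = μ_2; H1: μ_1 > μ_2 (Welch's two-sample t-test, right-tailed).
t = (x̄_1 − x̄_2)/√(s_1²/n_1 + s_2²/n_2) = (128 − 99.1)/√(29.5²/59 + 60.7²/18) = 1.951
Welch–Satterthwaite df ≈ 19.51
p-value = P(T ≥ 1.951) ≈ 0.0328
Since p ≈ 0.0328 < α = 0.05, reject H0; the evidence is statistically significant.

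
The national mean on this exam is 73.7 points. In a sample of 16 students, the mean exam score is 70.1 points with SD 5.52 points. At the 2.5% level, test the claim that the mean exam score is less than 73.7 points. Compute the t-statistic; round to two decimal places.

H0: μ = 73.7; H1: μ < 73.7 (one-sample t-test, left-tailed).
t = (x̄ − μ₀)/(s/√n) = (70.1 − 73.7)/(5.52/√16) = -2.61
df = n − 1 = 15
p-value = P(T ≤ -2.61) ≈ 0.0099
Since p ≈ 0.0099 < α = 0.025, reject H0; the evidence is statistically significant.

-2.61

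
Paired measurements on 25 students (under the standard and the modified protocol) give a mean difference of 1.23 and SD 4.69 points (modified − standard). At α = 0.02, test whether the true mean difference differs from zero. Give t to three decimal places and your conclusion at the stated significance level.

H0: μ_d = 0; H1: μ_d ≠ 0 (paired t-test on the differences, two-sided).
t = d̄/(s_d/√n) = 1.23/(4.69/√25) = 1.311
df = n − 1 = 24
Two-sided p-value ≈ 0.202
Since p ≈ 0.202 > α = 0.02, fail to reject H0; the data do not provide sufficient evidence against H0.

t = 1.311; fail to reject H0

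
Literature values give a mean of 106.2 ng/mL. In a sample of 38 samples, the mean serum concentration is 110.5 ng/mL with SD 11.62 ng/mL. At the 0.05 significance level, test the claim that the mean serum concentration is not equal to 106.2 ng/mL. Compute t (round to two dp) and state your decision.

H0: μ = 106.2; H1: μ ≠ 106.2 (one-sample t-test, two-sided).
t = (x̄ − μ₀)/(s/√n) = (110.5 − 106.2)/(11.62/√38) = 2.28
df = n − 1 = 37
Two-sided p-value ≈ 0.0284
Since p ≈ 0.0284 < α = 0.05, reject H0; the evidence is statistically significant.

t = 2.28; reject H0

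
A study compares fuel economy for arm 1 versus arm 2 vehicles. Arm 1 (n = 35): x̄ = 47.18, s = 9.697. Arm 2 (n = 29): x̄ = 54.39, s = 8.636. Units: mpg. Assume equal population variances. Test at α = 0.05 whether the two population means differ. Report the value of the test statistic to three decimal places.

-3.110

Let group 1 = arm 1, group 2 = arm 2. H0: μ_1 = μ_2; H1: μ_1 ≠ μ_2 (two-sample pooled-variance t-test, two-sided).
s_p² = [(35−1)·9.697² + (29−1)·8.636²]/(35+29−2) = 85.2473
t = (47.18 − 54.39)/√[85.2473·(1/35 + 1/29)] = -3.110
df = n₁ + n₂ − 2 = 62
Two-sided p-value ≈ 0.0028
Since p ≈ 0.0028 < α = 0.05, reject H0; the evidence is statistically significant.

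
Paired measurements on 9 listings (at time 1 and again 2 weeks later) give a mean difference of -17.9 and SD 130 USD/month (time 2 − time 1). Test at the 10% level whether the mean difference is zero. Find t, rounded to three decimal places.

H0: μ_d = 0; H1: μ_d ≠ 0 (paired t-test on the differences, two-sided).
t = d̄/(s_d/√n) = -17.9/(130/√9) = -0.413
df = n − 1 = 8
Two-sided p-value ≈ 0.690
Since p ≈ 0.690 > α = 0.1, fail to reject H0; the data do not provide sufficient evidence against H0.

-0.413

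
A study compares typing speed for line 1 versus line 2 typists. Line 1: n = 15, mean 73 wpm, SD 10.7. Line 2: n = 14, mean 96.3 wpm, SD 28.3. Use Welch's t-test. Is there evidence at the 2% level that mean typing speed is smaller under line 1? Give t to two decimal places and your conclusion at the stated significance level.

t = -2.89; reject H0

Let group 1 = line 1, group 2 = line 2. H0: μ_1 = μ_2; H1: μ_1 < μ_2 (Welch's two-sample t-test, left-tailed).
t = (x̄_1 − x̄_2)/√(s_1²/n_1 + s_2²/n_2) = (73 − 96.3)/√(10.7²/15 + 28.3²/14) = -2.89
Welch–Satterthwaite df ≈ 16.43
p-value = P(T ≤ -2.89) ≈ 0.0052
Since p ≈ 0.0052 < α = 0.02, reject H0; the data support H1.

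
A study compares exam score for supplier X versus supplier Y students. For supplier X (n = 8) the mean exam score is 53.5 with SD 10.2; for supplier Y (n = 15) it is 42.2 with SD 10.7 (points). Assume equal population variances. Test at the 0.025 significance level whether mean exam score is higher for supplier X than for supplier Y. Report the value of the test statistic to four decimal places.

2.4498

Let group 1 = supplier X, group 2 = supplier Y. H0: μ_1 = μ_2; H1: μ_1 > μ_2 (two-sample pooled-variance t-test, right-tailed).
s_p² = [(8−1)·10.2² + (15−1)·10.7²]/(8+15−2) = 111.007
t = (53.5 − 42.2)/√[111.007·(1/8 + 1/15)] = 2.4498
df = n₁ + n₂ − 2 = 21
p-value = P(T ≥ 2.4498) ≈ 0.012
Since p ≈ 0.012 < α = 0.025, reject H0; the data support H1.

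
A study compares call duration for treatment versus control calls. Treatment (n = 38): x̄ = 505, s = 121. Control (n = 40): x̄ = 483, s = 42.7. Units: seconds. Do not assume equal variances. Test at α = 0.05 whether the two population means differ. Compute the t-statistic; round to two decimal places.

Let group 1 = treatment, group 2 = control. H0: μ_1 = μ_2; H1: μ_1 ≠ μ_2 (Welch's two-sample t-test, two-sided).
t = (x̄_1 − x̄_2)/√(s_1²/n_1 + s_2²/n_2) = (505 − 483)/√(121²/38 + 42.7²/40) = 1.06
Welch–Satterthwaite df ≈ 45.67
Two-sided p-value ≈ 0.2948
Since p ≈ 0.2948 > α = 0.05, fail to reject H0; the evidence is not statistically significant.

1.06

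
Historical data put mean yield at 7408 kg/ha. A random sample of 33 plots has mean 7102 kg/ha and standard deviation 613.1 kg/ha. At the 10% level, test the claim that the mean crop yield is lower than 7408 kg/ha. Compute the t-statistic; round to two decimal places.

H0: μ = 7408; H1: μ < 7408 (one-sample t-test, left-tailed).
t = (x̄ − μ₀)/(s/√n) = (7102 − 7408)/(613.1/√33) = -2.87
df = n − 1 = 32
p-value = P(T ≤ -2.87) ≈ 0.004
Since p ≈ 0.004 < α = 0.1, reject H0; the evidence is statistically significant.

-2.87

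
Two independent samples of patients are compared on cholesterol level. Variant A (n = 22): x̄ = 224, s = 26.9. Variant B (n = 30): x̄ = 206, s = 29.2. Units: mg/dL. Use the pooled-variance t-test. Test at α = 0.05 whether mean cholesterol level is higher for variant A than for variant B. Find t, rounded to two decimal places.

2.27

Let group 1 = variant A, group 2 = variant B. H0: μ_1 = μ_2; H1: μ_1 > μ_2 (two-sample pooled-variance t-test, right-tailed).
s_p² = [(22−1)·26.9² + (30−1)·29.2²]/(22+30−2) = 798.447
t = (224 − 206)/√[798.447·(1/22 + 1/30)] = 2.27
df = n₁ + n₂ − 2 = 50
p-value = P(T ≥ 2.27) ≈ 0.0138
Since p ≈ 0.0138 < α = 0.05, reject H0; the evidence is statistically significant.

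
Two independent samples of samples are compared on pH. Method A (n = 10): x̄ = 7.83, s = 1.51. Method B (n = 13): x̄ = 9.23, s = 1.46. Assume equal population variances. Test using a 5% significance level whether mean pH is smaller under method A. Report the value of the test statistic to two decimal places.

Let group 1 = method A, group 2 = method B. H0: μ_1 = μ_2; H1: μ_1 < μ_2 (two-sample pooled-variance t-test, left-tailed).
s_p² = [(10−1)·1.51² + (13−1)·1.46²]/(10+13−2) = 2.19524
t = (7.83 − 9.23)/√[2.19524·(1/10 + 1/13)] = -2.25
df = n₁ + n₂ − 2 = 21
p-value = P(T ≤ -2.25) ≈ 0.018
Since p ≈ 0.018 < α = 0.05, reject H0; the evidence is statistically significant.

-2.25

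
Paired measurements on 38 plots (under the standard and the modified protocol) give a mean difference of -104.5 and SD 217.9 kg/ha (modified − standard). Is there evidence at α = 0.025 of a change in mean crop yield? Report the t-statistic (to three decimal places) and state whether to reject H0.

t = -2.956; reject H0

H0: μ_d = 0; H1: μ_d ≠ 0 (paired t-test on the differences, two-sided).
t = d̄/(s_d/√n) = -104.5/(217.9/√38) = -2.956
df = n − 1 = 37
Two-sided p-value ≈ 0.005
Since p ≈ 0.005 < α = 0.025, reject H0; the data support H1.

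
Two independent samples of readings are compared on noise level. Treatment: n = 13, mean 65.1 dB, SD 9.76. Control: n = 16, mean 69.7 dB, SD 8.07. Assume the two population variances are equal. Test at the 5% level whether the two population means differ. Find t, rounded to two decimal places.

-1.39

Let group 1 = treatment, group 2 = control. H0: μ_1 = μ_2; H1: μ_1 ≠ μ_2 (two-sample pooled-variance t-test, two-sided).
s_p² = [(13−1)·9.76² + (16−1)·8.07²]/(13+16−2) = 78.5172
t = (65.1 − 69.7)/√[78.5172·(1/13 + 1/16)] = -1.39
df = n₁ + n₂ − 2 = 27
Two-sided p-value ≈ 0.1758
Since p ≈ 0.1758 > α = 0.05, fail to reject H0; the evidence is not statistically significant.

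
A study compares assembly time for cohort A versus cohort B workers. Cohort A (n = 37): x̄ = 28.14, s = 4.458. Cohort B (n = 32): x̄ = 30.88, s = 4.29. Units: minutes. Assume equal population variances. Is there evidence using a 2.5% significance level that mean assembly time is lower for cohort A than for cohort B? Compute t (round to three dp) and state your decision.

t = -2.591; reject H0

Let group 1 = cohort A, group 2 = cohort B. H0: μ_1 = μ_2; H1: μ_1 < μ_2 (two-sample pooled-variance t-test, left-tailed).
s_p² = [(37−1)·4.458² + (32−1)·4.29²]/(37+32−2) = 19.1938
t = (28.14 − 30.88)/√[19.1938·(1/37 + 1/32)] = -2.591
df = n₁ + n₂ − 2 = 67
p-value = P(T ≤ -2.591) ≈ 0.0059
Since p ≈ 0.0059 < α = 0.025, reject H0; the data support H1.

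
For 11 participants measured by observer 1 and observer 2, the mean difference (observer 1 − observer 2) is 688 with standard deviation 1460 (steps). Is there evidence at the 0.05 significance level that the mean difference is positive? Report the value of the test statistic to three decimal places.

1.563

H0: μ_d = 0; H1: μ_d > 0 (paired t-test on the differences, right-tailed).
t = d̄/(s_d/√n) = 688/(1460/√11) = 1.563
df = n − 1 = 10
p-value = P(T ≥ 1.563) ≈ 0.075
Since p ≈ 0.075 > α = 0.05, fail to reject H0; the evidence is not statistically significant.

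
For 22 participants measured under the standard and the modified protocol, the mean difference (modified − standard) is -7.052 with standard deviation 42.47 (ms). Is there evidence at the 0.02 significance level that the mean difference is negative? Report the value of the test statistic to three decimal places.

H0: μ_d = 0; H1: μ_d < 0 (paired t-test on the differences, left-tailed).
t = d̄/(s_d/√n) = -7.052/(42.47/√22) = -0.779
df = n − 1 = 21
p-value = P(T ≤ -0.779) ≈ 0.2224
Since p ≈ 0.2224 > α = 0.02, fail to reject H0; the data do not provide sufficient evidence against H0.

-0.779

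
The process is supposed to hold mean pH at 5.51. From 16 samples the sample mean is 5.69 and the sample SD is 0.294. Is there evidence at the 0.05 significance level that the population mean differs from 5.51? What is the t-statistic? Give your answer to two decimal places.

2.45

H0: μ = 5.51; H1: μ ≠ 5.51 (one-sample t-test, two-sided).
t = (x̄ − μ₀)/(s/√n) = (5.69 − 5.51)/(0.294/√16) = 2.45
df = n − 1 = 15
Two-sided p-value ≈ 0.027
Since p ≈ 0.027 < α = 0.05, reject H0; the evidence is statistically significant.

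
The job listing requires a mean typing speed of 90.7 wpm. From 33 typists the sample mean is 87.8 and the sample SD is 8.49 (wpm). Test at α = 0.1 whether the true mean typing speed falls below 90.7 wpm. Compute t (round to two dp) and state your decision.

H0: μ = 90.7; H1: μ < 90.7 (one-sample t-test, left-tailed).
t = (x̄ − μ₀)/(s/√n) = (87.8 − 90.7)/(8.49/√33) = -1.96
df = n − 1 = 32
p-value = P(T ≤ -1.96) ≈ 0.0292
Since p ≈ 0.0292 < α = 0.1, reject H0; the evidence is statistically significant.

t = -1.96; reject H0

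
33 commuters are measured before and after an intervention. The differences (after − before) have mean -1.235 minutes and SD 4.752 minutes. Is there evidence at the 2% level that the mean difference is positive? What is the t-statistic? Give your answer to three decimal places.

H0: μ_d = 0; H1: μ_d > 0 (paired t-test on the differences, right-tailed).
t = d̄/(s_d/√n) = -1.235/(4.752/√33) = -1.493
df = n − 1 = 32
p-value = P(T ≥ -1.493) ≈ 0.9274
Since p ≈ 0.9274 > α = 0.02, fail to reject H0; the evidence is not statistically significant.

-1.493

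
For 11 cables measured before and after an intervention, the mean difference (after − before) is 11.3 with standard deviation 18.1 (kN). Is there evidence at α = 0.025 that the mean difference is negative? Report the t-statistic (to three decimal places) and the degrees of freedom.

H0: μ_d = 0; H1: μ_d < 0 (paired t-test on the differences, left-tailed).
t = d̄/(s_d/√n) = 11.3/(18.1/√11) = 2.071
df = n − 1 = 10
p-value = P(T ≤ 2.071) ≈ 0.967
Since p ≈ 0.967 > α = 0.025, fail to reject H0; the data do not provide sufficient evidence against H0.

t = 2.071, df = 10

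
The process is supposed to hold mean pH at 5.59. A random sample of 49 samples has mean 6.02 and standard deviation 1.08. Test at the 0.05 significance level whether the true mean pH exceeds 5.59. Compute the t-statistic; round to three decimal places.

2.787

H0: μ = 5.59; H1: μ > 5.59 (one-sample t-test, right-tailed).
t = (x̄ − μ₀)/(s/√n) = (6.02 − 5.59)/(1.08/√49) = 2.787
df = n − 1 = 48
p-value = P(T ≥ 2.787) ≈ 0.0038
Since p ≈ 0.0038 < α = 0.05, reject H0; the evidence is statistically significant.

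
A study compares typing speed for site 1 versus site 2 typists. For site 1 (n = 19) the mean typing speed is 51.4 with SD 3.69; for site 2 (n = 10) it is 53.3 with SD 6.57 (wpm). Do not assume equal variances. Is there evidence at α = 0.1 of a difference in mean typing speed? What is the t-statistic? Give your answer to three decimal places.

-0.847

Let group 1 = site 1, group 2 = site 2. H0: μ_1 = μ_2; H1: μ_1 ≠ μ_2 (Welch's two-sample t-test, two-sided).
t = (x̄_1 − x̄_2)/√(s_1²/n_1 + s_2²/n_2) = (51.4 − 53.3)/√(3.69²/19 + 6.57²/10) = -0.847
Welch–Satterthwaite df ≈ 12.07
Two-sided p-value ≈ 0.414
Since p ≈ 0.414 > α = 0.1, fail to reject H0; the evidence is not statistically significant.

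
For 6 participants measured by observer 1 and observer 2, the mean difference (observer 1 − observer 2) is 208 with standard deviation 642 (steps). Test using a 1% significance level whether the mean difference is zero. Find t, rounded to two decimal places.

H0: μ_d = 0; H1: μ_d ≠ 0 (paired t-test on the differences, two-sided).
t = d̄/(s_d/√n) = 208/(642/√6) = 0.79
df = n − 1 = 5
Two-sided p-value ≈ 0.463
Since p ≈ 0.463 > α = 0.01, fail to reject H0; the data do not provide sufficient evidence against H0.

0.79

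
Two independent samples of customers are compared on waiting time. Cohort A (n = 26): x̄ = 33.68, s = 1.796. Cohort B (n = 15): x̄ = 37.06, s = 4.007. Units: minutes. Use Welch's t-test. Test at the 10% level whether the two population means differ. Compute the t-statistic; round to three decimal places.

-3.093

Let group 1 = cohort A, group 2 = cohort B. H0: μ_1 = μ_2; H1: μ_1 ≠ μ_2 (Welch's two-sample t-test, two-sided).
t = (x̄_1 − x̄_2)/√(s_1²/n_1 + s_2²/n_2) = (33.68 − 37.06)/√(1.796²/26 + 4.007²/15) = -3.093
Welch–Satterthwaite df ≈ 17.30
Two-sided p-value ≈ 0.007
Since p ≈ 0.007 < α = 0.1, reject H0; the data support H1.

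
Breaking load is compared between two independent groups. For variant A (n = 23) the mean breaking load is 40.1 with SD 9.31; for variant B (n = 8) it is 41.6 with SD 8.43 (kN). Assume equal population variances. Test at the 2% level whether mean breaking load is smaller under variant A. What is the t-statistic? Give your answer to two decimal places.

Let group 1 = variant A, group 2 = variant B. H0: μ_1 = μ_2; H1: μ_1 < μ_2 (two-sample pooled-variance t-test, left-tailed).
s_p² = [(23−1)·9.31² + (8−1)·8.43²]/(23+8−2) = 82.9079
t = (40.1 − 41.6)/√[82.9079·(1/23 + 1/8)] = -0.40
df = n₁ + n₂ − 2 = 29
p-value = P(T ≤ -0.40) ≈ 0.346
Since p ≈ 0.346 > α = 0.02, fail to reject H0; the evidence is not statistically significant.

-0.40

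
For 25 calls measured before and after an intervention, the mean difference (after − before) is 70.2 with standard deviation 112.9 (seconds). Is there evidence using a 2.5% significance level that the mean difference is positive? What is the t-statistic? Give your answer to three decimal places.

H0: μ_d = 0; H1: μ_d > 0 (paired t-test on the differences, right-tailed).
t = d̄/(s_d/√n) = 70.2/(112.9/√25) = 3.109
df = n − 1 = 24
p-value = P(T ≥ 3.109) ≈ 0.002
Since p ≈ 0.002 < α = 0.025, reject H0; the evidence is statistically significant.

3.109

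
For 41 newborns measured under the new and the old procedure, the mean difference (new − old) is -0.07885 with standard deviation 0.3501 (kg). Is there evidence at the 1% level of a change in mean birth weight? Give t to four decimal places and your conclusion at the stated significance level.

H0: μ_d = 0; H1: μ_d ≠ 0 (paired t-test on the differences, two-sided).
t = d̄/(s_d/√n) = -0.07885/(0.3501/√41) = -1.4421
df = n − 1 = 40
Two-sided p-value ≈ 0.1571
Since p ≈ 0.1571 > α = 0.01, fail to reject H0; the evidence is not statistically significant.

t = -1.4421; fail to reject H0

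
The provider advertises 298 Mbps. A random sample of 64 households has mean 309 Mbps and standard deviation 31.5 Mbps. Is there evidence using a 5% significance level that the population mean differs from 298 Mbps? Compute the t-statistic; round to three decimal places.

2.794

H0: μ = 298; H1: μ ≠ 298 (one-sample t-test, two-sided).
t = (x̄ − μ₀)/(s/√n) = (309 − 298)/(31.5/√64) = 2.794
df = n − 1 = 63
Two-sided p-value ≈ 0.007
Since p ≈ 0.007 < α = 0.05, reject H0; the evidence is statistically significant.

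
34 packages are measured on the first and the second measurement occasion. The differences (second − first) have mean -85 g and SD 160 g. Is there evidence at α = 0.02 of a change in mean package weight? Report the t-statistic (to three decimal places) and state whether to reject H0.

t = -3.098; reject H0

H0: μ_d = 0; H1: μ_d ≠ 0 (paired t-test on the differences, two-sided).
t = d̄/(s_d/√n) = -85/(160/√34) = -3.098
df = n − 1 = 33
Two-sided p-value ≈ 0.0040
Since p ≈ 0.0040 < α = 0.02, reject H0; the data support H1.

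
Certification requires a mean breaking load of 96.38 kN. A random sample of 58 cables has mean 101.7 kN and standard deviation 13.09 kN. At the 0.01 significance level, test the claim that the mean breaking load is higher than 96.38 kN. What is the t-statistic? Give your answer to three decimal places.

H0: μ = 96.38; H1: μ > 96.38 (one-sample t-test, right-tailed).
t = (x̄ − μ₀)/(s/√n) = (101.7 − 96.38)/(13.09/√58) = 3.095
df = n − 1 = 57
p-value = P(T ≥ 3.095) ≈ 0.0015
Since p ≈ 0.0015 < α = 0.01, reject H0; the evidence is statistically significant.

3.095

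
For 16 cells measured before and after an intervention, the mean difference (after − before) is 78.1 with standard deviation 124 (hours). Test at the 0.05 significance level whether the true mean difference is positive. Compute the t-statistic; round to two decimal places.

H0: μ_d = 0; H1: μ_d > 0 (paired t-test on the differences, right-tailed).
t = d̄/(s_d/√n) = 78.1/(124/√16) = 2.52
df = n − 1 = 15
p-value = P(T ≥ 2.52) ≈ 0.012
Since p ≈ 0.012 < α = 0.05, reject H0; the evidence is statistically significant.

2.52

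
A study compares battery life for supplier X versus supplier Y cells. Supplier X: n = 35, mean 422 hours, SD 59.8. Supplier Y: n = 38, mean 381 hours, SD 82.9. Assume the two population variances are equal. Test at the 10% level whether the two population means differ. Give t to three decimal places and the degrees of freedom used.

Let group 1 = supplier X, group 2 = supplier Y. H0: μ_1 = μ_2; H1: μ_1 ≠ μ_2 (two-sample pooled-variance t-test, two-sided).
s_p² = [(35−1)·59.8² + (38−1)·82.9²]/(35+38−2) = 5293.87
t = (422 − 381)/√[5293.87·(1/35 + 1/38)] = 2.405
df = n₁ + n₂ − 2 = 71
Two-sided p-value ≈ 0.0188
Since p ≈ 0.0188 < α = 0.1, reject H0; the data support H1.

t = 2.405, df = 71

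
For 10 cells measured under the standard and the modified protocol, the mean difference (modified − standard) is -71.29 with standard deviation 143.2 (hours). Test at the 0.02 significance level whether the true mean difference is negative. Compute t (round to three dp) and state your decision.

H0: μ_d = 0; H1: μ_d < 0 (paired t-test on the differences, left-tailed).
t = d̄/(s_d/√n) = -71.29/(143.2/√10) = -1.574
df = n − 1 = 9
p-value = P(T ≤ -1.574) ≈ 0.0749
Since p ≈ 0.0749 > α = 0.02, fail to reject H0; the evidence is not statistically significant.

t = -1.574; fail to reject H0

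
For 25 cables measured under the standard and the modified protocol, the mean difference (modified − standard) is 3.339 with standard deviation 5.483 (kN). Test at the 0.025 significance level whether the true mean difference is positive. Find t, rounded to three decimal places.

H0: μ_d = 0; H1: μ_d > 0 (paired t-test on the differences, right-tailed).
t = d̄/(s_d/√n) = 3.339/(5.483/√25) = 3.045
df = n − 1 = 24
p-value = P(T ≥ 3.045) ≈ 0.003
Since p ≈ 0.003 < α = 0.025, reject H0; the data support H1.

3.045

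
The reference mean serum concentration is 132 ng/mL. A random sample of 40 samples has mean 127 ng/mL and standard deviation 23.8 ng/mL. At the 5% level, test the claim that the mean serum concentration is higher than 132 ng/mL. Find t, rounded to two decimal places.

H0: μ = 132; H1: μ > 132 (one-sample t-test, right-tailed).
t = (x̄ − μ₀)/(s/√n) = (127 − 132)/(23.8/√40) = -1.33
df = n − 1 = 39
p-value = P(T ≥ -1.33) ≈ 0.9042
Since p ≈ 0.9042 > α = 0.05, fail to reject H0; the evidence is not statistically significant.

-1.33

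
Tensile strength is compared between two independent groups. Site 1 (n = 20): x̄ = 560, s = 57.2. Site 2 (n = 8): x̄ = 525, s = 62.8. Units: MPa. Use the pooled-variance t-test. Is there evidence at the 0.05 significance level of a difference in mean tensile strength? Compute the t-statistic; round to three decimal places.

1.424

Let group 1 = site 1, group 2 = site 2. H0: μ_1 = μ_2; H1: μ_1 ≠ μ_2 (two-sample pooled-variance t-test, two-sided).
s_p² = [(20−1)·57.2² + (8−1)·62.8²]/(20+8−2) = 3452.76
t = (560 − 525)/√[3452.76·(1/20 + 1/8)] = 1.424
df = n₁ + n₂ − 2 = 26
Two-sided p-value ≈ 0.1664
Since p ≈ 0.1664 > α = 0.05, fail to reject H0; the data do not provide sufficient evidence against H0.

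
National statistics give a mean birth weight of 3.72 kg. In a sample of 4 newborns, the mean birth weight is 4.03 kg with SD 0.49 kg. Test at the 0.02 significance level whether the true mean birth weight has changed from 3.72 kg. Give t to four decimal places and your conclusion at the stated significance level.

H0: μ = 3.72; H1: μ ≠ 3.72 (one-sample t-test, two-sided).
t = (x̄ − μ₀)/(s/√n) = (4.03 − 3.72)/(0.49/√4) = 1.2653
df = n − 1 = 3
Two-sided p-value ≈ 0.295
Since p ≈ 0.295 > α = 0.02, fail to reject H0; the data do not provide sufficient evidence against H0.

t = 1.2653; fail to reject H0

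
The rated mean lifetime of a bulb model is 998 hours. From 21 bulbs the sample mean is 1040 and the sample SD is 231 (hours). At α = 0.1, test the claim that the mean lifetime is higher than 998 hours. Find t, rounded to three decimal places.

0.833

H0: μ = 998; H1: μ > 998 (one-sample t-test, right-tailed).
t = (x̄ − μ₀)/(s/√n) = (1040 − 998)/(231/√21) = 0.833
df = n − 1 = 20
p-value = P(T ≥ 0.833) ≈ 0.2073
Since p ≈ 0.2073 > α = 0.1, fail to reject H0; the data do not provide sufficient evidence against H0.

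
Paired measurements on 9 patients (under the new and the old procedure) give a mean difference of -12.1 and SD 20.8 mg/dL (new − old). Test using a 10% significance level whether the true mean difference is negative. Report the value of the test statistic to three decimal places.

H0: μ_d = 0; H1: μ_d < 0 (paired t-test on the differences, left-tailed).
t = d̄/(s_d/√n) = -12.1/(20.8/√9) = -1.745
df = n − 1 = 8
p-value = P(T ≤ -1.745) ≈ 0.060
Since p ≈ 0.060 < α = 0.1, reject H0; the data support H1.

-1.745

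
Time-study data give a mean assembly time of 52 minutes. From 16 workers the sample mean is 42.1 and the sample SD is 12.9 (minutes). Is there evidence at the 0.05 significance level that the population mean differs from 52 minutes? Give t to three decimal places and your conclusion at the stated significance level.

t = -3.070; reject H0

H0: μ = 52; H1: μ ≠ 52 (one-sample t-test, two-sided).
t = (x̄ − μ₀)/(s/√n) = (42.1 − 52)/(12.9/√16) = -3.070
df = n − 1 = 15
Two-sided p-value ≈ 0.008
Since p ≈ 0.008 < α = 0.05, reject H0; the evidence is statistically significant.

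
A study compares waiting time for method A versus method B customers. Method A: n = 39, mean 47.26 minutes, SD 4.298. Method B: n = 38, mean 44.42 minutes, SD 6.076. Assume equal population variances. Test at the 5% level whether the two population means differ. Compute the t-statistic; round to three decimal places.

2.373

Let group 1 = method A, group 2 = method B. H0: μ_1 = μ_2; H1: μ_1 ≠ μ_2 (two-sample pooled-variance t-test, two-sided).
s_p² = [(39−1)·4.298² + (38−1)·6.076²]/(39+38−2) = 27.5723
t = (47.26 − 44.42)/√[27.5723·(1/39 + 1/38)] = 2.373
df = n₁ + n₂ − 2 = 75
Two-sided p-value ≈ 0.020
Since p ≈ 0.020 < α = 0.05, reject H0; the data support H1.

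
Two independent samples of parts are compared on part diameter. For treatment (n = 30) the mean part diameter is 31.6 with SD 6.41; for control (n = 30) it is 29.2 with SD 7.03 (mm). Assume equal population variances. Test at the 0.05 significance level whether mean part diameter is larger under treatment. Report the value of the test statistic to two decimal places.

1.38

Let group 1 = treatment, group 2 = control. H0: μ_1 = μ_2; H1: μ_1 > μ_2 (two-sample pooled-variance t-test, right-tailed).
s_p² = [(30−1)·6.41² + (30−1)·7.03²]/(30+30−2) = 45.2545
t = (31.6 − 29.2)/√[45.2545·(1/30 + 1/30)] = 1.38
df = n₁ + n₂ − 2 = 58
p-value = P(T ≥ 1.38) ≈ 0.086
Since p ≈ 0.086 > α = 0.05, fail to reject H0; the evidence is not statistically significant.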